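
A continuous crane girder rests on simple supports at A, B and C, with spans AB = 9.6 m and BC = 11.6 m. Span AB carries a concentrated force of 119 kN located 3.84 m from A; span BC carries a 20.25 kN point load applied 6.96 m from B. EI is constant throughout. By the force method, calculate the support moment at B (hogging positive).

Release continuity at B by inserting a hinge; the redundant is the internal moment M_B. The primary structure is two simply-supported spans AB and BC.
End slopes at the hinge B, treating each span as simply supported:
  span AB: point load 119 at a = 3.84: Pab(L + a)/(6LEI) = 614.2/EI
  span BC: point load 20.25 at a = 6.96: Pab(L + b)/(6LEI) = 152.6/EI
  relative rotation θ_0 = (614.2 + 152.6)/EI = 766.7/EI
A unit hogging moment at B produces rotation L₁/(3EI) + L₂/(3EI) = 7.067/EI.
Compatibility: M_B·(L₁+L₂)/(3EI) = θ_0, giving M_B = 108.5 kN·m (hogging).

M_B = 108.5 kN·m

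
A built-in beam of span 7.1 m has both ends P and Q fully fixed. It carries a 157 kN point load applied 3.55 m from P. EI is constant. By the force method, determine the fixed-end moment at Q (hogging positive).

M_Q = 139.3 kN·m

Release both end moments; the primary structure is a simply-supported span PQ with redundants M_P and M_Q.
Simple-span end rotations at P and Q under the given loads:
  at P: point load 157 at a = 3.55: Pab(L + b)/(6LEI) = 494.6/EI
  at Q: point load 157 at a = 3.55: Pab(L + a)/(6LEI) = 494.6/EI
  θ_P0 = 494.6/EI,  θ_Q0 = 494.6/EI
Flexibility coefficients: a unit moment at one end gives L/(3EI) there and L/(6EI) at the far end, so f₁₁ = f₂₂ = 2.367/EI and f₁₂ = f₂₁ = 1.183/EI.
Compatibility — zero rotation at each built-in end:
  2.367 M_P + 1.183 M_Q = 494.6
  1.183 M_P + 2.367 M_Q = 494.6
Solving the pair gives M_P = 139.3 kN·m and M_Q = 139.3 kN·m (hogging).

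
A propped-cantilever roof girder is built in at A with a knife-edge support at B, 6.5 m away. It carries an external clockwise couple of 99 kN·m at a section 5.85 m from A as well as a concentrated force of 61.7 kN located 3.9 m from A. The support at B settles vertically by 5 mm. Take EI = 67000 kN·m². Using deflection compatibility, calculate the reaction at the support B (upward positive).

R_B = 45.61 kN

Release the roller at B. Primary structure: cantilever fixed at A.
Primary-structure tip deflection at B by superposition:
  clockwise couple 99 at a = 5.85: M₀a(2L − a)/(2EI) = 2070/EI
  point load 61.7 at a = 3.9: Pa²(3L − a)/(6EI) = 2440/EI
  δ_0 = 4510/EI
Tip deflection under a unit load at B: L³/(3EI) = 91.54/EI.
With EI = 67000 kN·m²: δ_0 = 0.06732 m and δ_{BB} = 0.001366 m/kN.
Compatibility — the beam at B must follow the support down by 0.005 m: δ_0 − R_B·δ_{BB} = 0.005, so R_B = (0.06732 − 0.005)/0.001366 = 45.61 kN.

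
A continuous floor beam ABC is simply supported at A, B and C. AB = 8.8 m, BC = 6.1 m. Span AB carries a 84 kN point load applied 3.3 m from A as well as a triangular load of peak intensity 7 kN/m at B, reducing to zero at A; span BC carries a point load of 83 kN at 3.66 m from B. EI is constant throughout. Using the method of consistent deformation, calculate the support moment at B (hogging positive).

Release continuity at B by inserting a hinge; the redundant is the internal moment M_B. The primary structure is two simply-supported spans AB and BC.
Rotations at B on the released spans (each span's end-slope, ×1/EI):
  span AB: point load 84 at a = 3.3: Pab(L + a)/(6LEI) = 349.4/EI
  span AB: triangular load, peak 7: w₀L³/(45EI) = 106/EI
  span BC: point load 83 at a = 3.66: Pab(L + b)/(6LEI) = 173/EI
  relative rotation θ_0 = (455.4 + 173)/EI = 628.3/EI
A unit hogging moment at B produces rotation L₁/(3EI) + L₂/(3EI) = 4.967/EI.
Compatibility: M_B·(L₁+L₂)/(3EI) = θ_0, giving M_B = 126.5 kN·m (hogging).

M_B = 126.5 kN·m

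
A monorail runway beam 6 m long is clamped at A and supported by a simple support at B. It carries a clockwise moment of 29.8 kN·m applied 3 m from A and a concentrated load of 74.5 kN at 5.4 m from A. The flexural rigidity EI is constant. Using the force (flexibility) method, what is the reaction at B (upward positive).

R_B = 68.95 kN

Choose R_B as the redundant. The primary structure is the cantilever fixed at A.
Deflection at B on the released cantilever, summing each load's contribution:
  clockwise couple 29.8 at a = 3: M₀a(2L − a)/(2EI) = 402.3/EI
  point load 74.5 at a = 5.4: Pa²(3L − a)/(6EI) = 4562/EI
  δ_0 = 4964/EI
Tip deflection under a unit load at B: L³/(3EI) = 72/EI.
Compatibility at B: δ_0 − R_B·δ_{BB} = 0, so R_B = 4964/72 = 68.95 kN.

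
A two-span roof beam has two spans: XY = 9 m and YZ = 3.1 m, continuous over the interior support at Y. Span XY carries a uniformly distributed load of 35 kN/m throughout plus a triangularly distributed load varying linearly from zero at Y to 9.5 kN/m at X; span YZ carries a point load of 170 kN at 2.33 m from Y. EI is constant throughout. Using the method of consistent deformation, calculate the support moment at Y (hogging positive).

M_Y = 312.7 kN·m

Take M_Y as the redundant. Released structure: two simple spans XY and YZ with a hinge at Y.
Discontinuity in slope at Y on the released structure — sum the simple-span end rotations:
  span XY: UDL 35: wL³/(24EI) = 1063/EI
  span XY: triangular load, peak 9.5: 7w₀L³/(360EI) = 134.7/EI
  span YZ: point load 170 at a = 2.33: Pab(L + b)/(6LEI) = 63.46/EI
  relative rotation θ_0 = (1198 + 63.46)/EI = 1261/EI
A unit hogging moment at Y produces rotation L₁/(3EI) + L₂/(3EI) = 4.033/EI.
Compatibility: M_Y·(L₁+L₂)/(3EI) = θ_0, giving M_Y = 312.7 kN·m (hogging).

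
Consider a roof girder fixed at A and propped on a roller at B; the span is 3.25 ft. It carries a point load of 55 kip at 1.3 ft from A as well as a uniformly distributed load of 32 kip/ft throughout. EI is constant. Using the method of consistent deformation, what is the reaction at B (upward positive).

Choose R_B as the redundant. The primary structure is the cantilever fixed at A.
Downward deflection at the released point B due to the loads:
  point load 55 at a = 1.3: Pa²(3L − a)/(6EI) = 130.9/EI
  UDL 32: wL⁴/(8EI) = 446.3/EI
  δ_0 = 577.2/EI
Tip deflection under a unit load at B: L³/(3EI) = 11.44/EI.
Compatibility at B: δ_0 − R_B·δ_{BB} = 0, so R_B = 577.2/11.44 = 50.44 kip.

R_B = 50.44 kip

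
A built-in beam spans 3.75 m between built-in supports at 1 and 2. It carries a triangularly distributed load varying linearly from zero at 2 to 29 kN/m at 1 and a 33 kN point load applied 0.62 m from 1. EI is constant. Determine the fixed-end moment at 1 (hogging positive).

M_1 = 34.64 kN·m

Take the two fixed-end moments M_1, M_2 as redundants; the released structure is the simple span 12.
End rotations of the released simple span under the applied load (×1/EI):
  at 1: triangular load, peak 29: w₀L³/(45EI) = 33.98/EI
  at 2: triangular load, peak 29: 7w₀L³/(360EI) = 29.74/EI
  at 1: point load 33 at a = 0.62: Pab(L + b)/(6LEI) = 19.58/EI
  at 2: point load 33 at a = 0.62: Pab(L + a)/(6LEI) = 12.44/EI
  θ_10 = 53.57/EI,  θ_20 = 42.17/EI
Flexibility coefficients: a unit moment at one end gives L/(3EI) there and L/(6EI) at the far end, so f₁₁ = f₂₂ = 1.25/EI and f₁₂ = f₂₁ = 0.625/EI.
Compatibility — zero rotation at each built-in end:
  1.25 M_1 + 0.625 M_2 = 53.57
  0.625 M_1 + 1.25 M_2 = 42.17
Solving the pair gives M_1 = 34.64 kN·m and M_2 = 16.42 kN·m (hogging).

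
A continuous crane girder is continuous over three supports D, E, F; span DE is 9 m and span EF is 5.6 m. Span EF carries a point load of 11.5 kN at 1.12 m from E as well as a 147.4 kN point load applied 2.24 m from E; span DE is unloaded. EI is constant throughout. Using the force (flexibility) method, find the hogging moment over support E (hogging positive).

Release continuity at E by inserting a hinge; the redundant is the internal moment M_E. The primary structure is two simply-supported spans DE and EF.
End slopes at the hinge E, treating each span as simply supported:
  span EF: point load 11.5 at a = 1.12: Pab(L + b)/(6LEI) = 17.31/EI
  span EF: point load 147.4 at a = 2.24: Pab(L + b)/(6LEI) = 295.8/EI
  relative rotation θ_0 = (0 + 313.1)/EI = 313.1/EI
A unit hogging moment at E produces rotation L₁/(3EI) + L₂/(3EI) = 4.867/EI.
Compatibility: M_E·(L₁+L₂)/(3EI) = θ_0, giving M_E = 64.35 kN·m (hogging).

M_E = 64.35 kN·m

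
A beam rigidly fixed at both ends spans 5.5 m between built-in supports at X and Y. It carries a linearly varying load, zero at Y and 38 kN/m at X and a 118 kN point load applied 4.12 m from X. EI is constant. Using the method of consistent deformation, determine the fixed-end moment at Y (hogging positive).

Take the two fixed-end moments M_X, M_Y as redundants; the released structure is the simple span XY.
End rotations of the released simple span under the applied load (×1/EI):
  at X: triangular load, peak 38: w₀L³/(45EI) = 140.5/EI
  at Y: triangular load, peak 38: 7w₀L³/(360EI) = 122.9/EI
  at X: point load 118 at a = 4.12: Pab(L + b)/(6LEI) = 139.9/EI
  at Y: point load 118 at a = 4.12: Pab(L + a)/(6LEI) = 195.6/EI
  θ_X0 = 280.4/EI,  θ_Y0 = 318.5/EI
Flexibility coefficients: a unit moment at one end gives L/(3EI) there and L/(6EI) at the far end, so f₁₁ = f₂₂ = 1.833/EI and f₁₂ = f₂₁ = 0.9167/EI.
Compatibility — zero rotation at each built-in end:
  1.833 M_X + 0.9167 M_Y = 280.4
  0.9167 M_X + 1.833 M_Y = 318.5
Solving the pair gives M_X = 88.08 kN·m and M_Y = 129.7 kN·m (hogging).

M_Y = 129.7 kN·m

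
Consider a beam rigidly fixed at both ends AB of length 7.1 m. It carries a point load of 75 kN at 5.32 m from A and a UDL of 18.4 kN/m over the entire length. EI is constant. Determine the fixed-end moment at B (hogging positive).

M_B = 152.2 kN·m

Take the two fixed-end moments M_A, M_B as redundants; the released structure is the simple span AB.
On the primary (simply-supported) span, the end slopes from the loading are:
  at A: point load 75 at a = 5.32: Pab(L + b)/(6LEI) = 148/EI
  at B: point load 75 at a = 5.32: Pab(L + a)/(6LEI) = 207.1/EI
  at A: UDL 18.4: wL³/(24EI) = 274.4/EI
  at B: UDL 18.4: wL³/(24EI) = 274.4/EI
  θ_A0 = 422.4/EI,  θ_B0 = 481.5/EI
Flexibility coefficients: a unit moment at one end gives L/(3EI) there and L/(6EI) at the far end, so f₁₁ = f₂₂ = 2.367/EI and f₁₂ = f₂₁ = 1.183/EI.
Compatibility — zero rotation at each built-in end:
  2.367 M_A + 1.183 M_B = 422.4
  1.183 M_A + 2.367 M_B = 481.5
Solving the pair gives M_A = 102.4 kN·m and M_B = 152.2 kN·m (hogging).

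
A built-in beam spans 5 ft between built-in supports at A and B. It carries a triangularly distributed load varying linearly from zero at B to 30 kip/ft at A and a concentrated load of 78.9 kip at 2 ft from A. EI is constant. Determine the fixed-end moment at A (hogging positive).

Take the two fixed-end moments M_A, M_B as redundants; the released structure is the simple span AB.
End rotations of the released simple span under the applied load (×1/EI):
  at A: triangular load, peak 30: w₀L³/(45EI) = 83.33/EI
  at B: triangular load, peak 30: 7w₀L³/(360EI) = 72.92/EI
  at A: point load 78.9 at a = 2: Pab(L + b)/(6LEI) = 126.2/EI
  at B: point load 78.9 at a = 2: Pab(L + a)/(6LEI) = 110.5/EI
  θ_A0 = 209.6/EI,  θ_B0 = 183.4/EI
Flexibility coefficients: a unit moment at one end gives L/(3EI) there and L/(6EI) at the far end, so f₁₁ = f₂₂ = 1.667/EI and f₁₂ = f₂₁ = 0.8333/EI.
Compatibility — zero rotation at each built-in end:
  1.667 M_A + 0.8333 M_B = 209.6
  0.8333 M_A + 1.667 M_B = 183.4
Solving the pair gives M_A = 94.31 kip·ft and M_B = 62.87 kip·ft (hogging).

M_A = 94.31 kip·ft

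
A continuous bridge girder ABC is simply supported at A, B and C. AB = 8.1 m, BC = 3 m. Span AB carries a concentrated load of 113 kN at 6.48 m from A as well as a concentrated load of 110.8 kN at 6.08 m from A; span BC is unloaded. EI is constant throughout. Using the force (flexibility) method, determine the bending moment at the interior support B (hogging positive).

M_B = 203.5 kN·m

Take M_B as the redundant. Released structure: two simple spans AB and BC with a hinge at B.
End slopes at the hinge B, treating each span as simply supported:
  span AB: point load 113 at a = 6.48: Pab(L + a)/(6LEI) = 355.9/EI
  span AB: point load 110.8 at a = 6.08: Pab(L + a)/(6LEI) = 397/EI
  relative rotation θ_0 = (752.9 + 0)/EI = 752.9/EI
A unit hogging moment at B produces rotation L₁/(3EI) + L₂/(3EI) = 3.7/EI.
Compatibility: M_B·(L₁+L₂)/(3EI) = θ_0, giving M_B = 203.5 kN·m (hogging).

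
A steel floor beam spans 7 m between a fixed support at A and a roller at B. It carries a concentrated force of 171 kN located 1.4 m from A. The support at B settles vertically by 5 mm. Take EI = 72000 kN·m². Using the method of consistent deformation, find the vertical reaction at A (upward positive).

Release the roller at B. Primary structure: cantilever fixed at A.
Primary-structure tip deflection at B by superposition:
  point load 171 at a = 1.4: Pa²(3L − a)/(6EI) = 1095/EI
Flexibility coefficient — unit upward force at B: δ_{BB} = L³/(3EI) = 114.3/EI.
With EI = 72000 kN·m²: δ_0 = 0.015206 m and δ_{BB} = 0.001588 m/kN.
Compatibility — the beam at B must follow the support down by 0.005 m: δ_0 − R_B·δ_{BB} = 0.005, so R_B = (0.015206 − 0.005)/0.001588 = 6.427 kN.
Vertical equilibrium: R_A = ΣP − R_B = 171 − 6.427 = 164.6 kN.

R_A = 164.6 kN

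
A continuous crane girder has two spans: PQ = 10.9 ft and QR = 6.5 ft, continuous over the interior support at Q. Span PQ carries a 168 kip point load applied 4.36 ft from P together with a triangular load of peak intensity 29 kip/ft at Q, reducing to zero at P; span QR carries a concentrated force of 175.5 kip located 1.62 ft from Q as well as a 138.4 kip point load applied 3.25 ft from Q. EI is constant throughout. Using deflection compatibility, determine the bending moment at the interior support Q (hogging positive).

M_Q = 469.4 kip·ft

Insert a hinge at Q; M_Q is the redundant, and each span becomes simply supported.
Rotations at Q on the released spans (each span's end-slope, ×1/EI):
  span PQ: point load 168 at a = 4.36: Pab(L + a)/(6LEI) = 1118/EI
  span PQ: triangular load, peak 29: w₀L³/(45EI) = 834.6/EI
  span QR: point load 175.5 at a = 1.62: Pab(L + b)/(6LEI) = 404.8/EI
  span QR: point load 138.4 at a = 3.25: Pab(L + b)/(6LEI) = 365.5/EI
  relative rotation θ_0 = (1952 + 770.3)/EI = 2723/EI
A unit hogging moment at Q produces rotation L₁/(3EI) + L₂/(3EI) = 5.8/EI.
Slope continuity at Q: θ_0 = M_Q·5.8/EI, so M_Q = 2723/5.8 = 469.4 kip·ft (hogging).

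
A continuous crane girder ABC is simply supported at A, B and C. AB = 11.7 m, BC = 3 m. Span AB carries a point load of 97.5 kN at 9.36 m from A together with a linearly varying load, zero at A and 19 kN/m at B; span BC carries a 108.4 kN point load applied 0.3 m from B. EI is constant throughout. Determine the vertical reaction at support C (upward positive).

R_C = -80.64 kN

Release continuity at B by inserting a hinge; the redundant is the internal moment M_B. The primary structure is two simply-supported spans AB and BC.
End slopes at the hinge B, treating each span as simply supported:
  span AB: point load 97.5 at a = 9.36: Pab(L + a)/(6LEI) = 640.6/EI
  span AB: triangular load, peak 19: w₀L³/(45EI) = 676.2/EI
  span BC: point load 108.4 at a = 0.3: Pab(L + b)/(6LEI) = 27.8/EI
  relative rotation θ_0 = (1317 + 27.8)/EI = 1345/EI
A unit hogging moment at B produces rotation L₁/(3EI) + L₂/(3EI) = 4.9/EI.
Slope continuity at B: θ_0 = M_B·4.9/EI, so M_B = 1345/4.9 = 274.4 kN·m (hogging).
Span BC, ΣM about C: R_B^{BC}·3 = 292.7 + 274.4, so R_B^{BC} = 189 kN and R_C = 108.4 − 189 = -80.64 kN.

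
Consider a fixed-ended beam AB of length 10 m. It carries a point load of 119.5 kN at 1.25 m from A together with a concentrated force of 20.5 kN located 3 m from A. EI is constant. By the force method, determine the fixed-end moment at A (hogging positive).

Take the two fixed-end moments M_A, M_B as redundants; the released structure is the simple span AB.
End rotations of the released simple span under the applied load (×1/EI):
  at A: point load 119.5 at a = 1.25: Pab(L + b)/(6LEI) = 408.4/EI
  at B: point load 119.5 at a = 1.25: Pab(L + a)/(6LEI) = 245.1/EI
  at A: point load 20.5 at a = 3: Pab(L + b)/(6LEI) = 122/EI
  at B: point load 20.5 at a = 3: Pab(L + a)/(6LEI) = 93.28/EI
  θ_A0 = 530.4/EI,  θ_B0 = 338.3/EI
Flexibility coefficients: a unit moment at one end gives L/(3EI) there and L/(6EI) at the far end, so f₁₁ = f₂₂ = 3.333/EI and f₁₂ = f₂₁ = 1.667/EI.
Compatibility — zero rotation at each built-in end:
  3.333 M_A + 1.667 M_B = 530.4
  1.667 M_A + 3.333 M_B = 338.3
Solving the pair gives M_A = 144.5 kN·m and M_B = 29.25 kN·m (hogging).

M_A = 144.5 kN·m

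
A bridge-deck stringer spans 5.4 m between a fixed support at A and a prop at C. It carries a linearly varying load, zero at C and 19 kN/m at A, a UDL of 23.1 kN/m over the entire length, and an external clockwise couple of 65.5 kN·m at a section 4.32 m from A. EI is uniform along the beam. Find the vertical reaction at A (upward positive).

Release the roller at C. Primary structure: cantilever fixed at A.
Primary-structure tip deflection at C by superposition:
  triangular load, peak 19 at the fixed end: w₀L⁴/(30EI) = 538.5/EI
  UDL 23.1: wL⁴/(8EI) = 2455/EI
  clockwise couple 65.5 at a = 4.32: M₀a(2L − a)/(2EI) = 916.8/EI
  δ_0 = 3911/EI
Flexibility coefficient — unit upward force at C: δ_{CC} = L³/(3EI) = 52.49/EI.
Compatibility at C: δ_0 − R_C·δ_{CC} = 0, so R_C = 3911/52.49 = 74.5 kN.
Vertical equilibrium: R_A = ΣP − R_C = 176 − 74.5 = 101.5 kN.

R_A = 101.5 kN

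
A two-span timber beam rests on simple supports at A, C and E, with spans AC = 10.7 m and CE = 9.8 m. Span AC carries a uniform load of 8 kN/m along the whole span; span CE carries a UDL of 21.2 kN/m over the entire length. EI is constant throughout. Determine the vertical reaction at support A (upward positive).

Take M_C as the redundant. Released structure: two simple spans AC and CE with a hinge at C.
Discontinuity in slope at C on the released structure — sum the simple-span end rotations:
  span AC: UDL 8: wL³/(24EI) = 408.3/EI
  span CE: UDL 21.2: wL³/(24EI) = 831.4/EI
  relative rotation θ_0 = (408.3 + 831.4)/EI = 1240/EI
A unit hogging moment at C produces rotation L₁/(3EI) + L₂/(3EI) = 6.833/EI.
Slope continuity at C: θ_0 = M_C·6.833/EI, so M_C = 1240/6.833 = 181.4 kN·m (hogging).
Span AC, ΣM about A with M_C applied at C: R_C^{AC}·10.7 = 458 + 181.4, so R_C^{AC} = 59.76 kN and R_A = 85.6 − 59.76 = 25.84 kN.

R_A = 25.84 kN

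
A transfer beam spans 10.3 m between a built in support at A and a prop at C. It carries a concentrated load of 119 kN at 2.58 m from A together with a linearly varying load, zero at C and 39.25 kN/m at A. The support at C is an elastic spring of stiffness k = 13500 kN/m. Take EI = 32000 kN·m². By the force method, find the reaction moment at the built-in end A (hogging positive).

Choose R_C as the redundant. The primary structure is the cantilever fixed at A.
Primary-structure tip deflection at C by superposition:
  point load 119 at a = 2.58: Pa²(3L − a)/(6EI) = 3739/EI
  triangular load, peak 39.25 at the fixed end: w₀L⁴/(30EI) = 14725/EI
  δ_0 = 18464/EI
Tip deflection under a unit load at C: L³/(3EI) = 364.2/EI.
With EI = 32000 kN·m²: δ_0 = 0.57701 m and δ_{CC} = 0.011383 m/kN.
Compatibility — the spring shortens by R_C/k under the reaction it provides: δ_0 − R_C·δ_{CC} = R_C/k. With 1/k = 0.000074 m/kN, R_C = δ_0 / (δ_{CC} + 1/k) = 0.57701 / (0.011383 + 0.000074) = 50.36 kN.
Moment equilibrium about A: M_A = Σ(load moments about A) − R_C·L = 1001 − 50.36×10.3 = 482.3 kN·m.

M_A = 482.3 kN·m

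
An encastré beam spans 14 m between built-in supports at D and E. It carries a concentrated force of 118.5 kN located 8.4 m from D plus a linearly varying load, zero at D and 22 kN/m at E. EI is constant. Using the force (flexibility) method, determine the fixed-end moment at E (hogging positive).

M_E = 454.5 kN·m

Take the two fixed-end moments M_D, M_E as redundants; the released structure is the simple span DE.
On the primary (simply-supported) span, the end slopes from the loading are:
  at D: point load 118.5 at a = 8.4: Pab(L + b)/(6LEI) = 1301/EI
  at E: point load 118.5 at a = 8.4: Pab(L + a)/(6LEI) = 1486/EI
  at D: triangular load, peak 22: 7w₀L³/(360EI) = 1174/EI
  at E: triangular load, peak 22: w₀L³/(45EI) = 1342/EI
  θ_D0 = 2474/EI,  θ_E0 = 2828/EI
Flexibility coefficients: a unit moment at one end gives L/(3EI) there and L/(6EI) at the far end, so f₁₁ = f₂₂ = 4.667/EI and f₁₂ = f₂₁ = 2.333/EI.
Compatibility — zero rotation at each built-in end:
  4.667 M_D + 2.333 M_E = 2474
  2.333 M_D + 4.667 M_E = 2828
Solving the pair gives M_D = 303 kN·m and M_E = 454.5 kN·m (hogging).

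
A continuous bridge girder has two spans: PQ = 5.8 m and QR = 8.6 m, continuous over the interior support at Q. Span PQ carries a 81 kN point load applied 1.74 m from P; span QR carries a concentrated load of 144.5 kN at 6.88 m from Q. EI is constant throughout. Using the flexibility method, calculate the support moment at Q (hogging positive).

Take M_Q as the redundant. Released structure: two simple spans PQ and QR with a hinge at Q.
Rotations at Q on the released spans (each span's end-slope, ×1/EI):
  span PQ: point load 81 at a = 1.74: Pab(L + a)/(6LEI) = 124/EI
  span QR: point load 144.5 at a = 6.88: Pab(L + b)/(6LEI) = 342/EI
  relative rotation θ_0 = (124 + 342)/EI = 466/EI
A unit hogging moment at Q produces rotation L₁/(3EI) + L₂/(3EI) = 4.8/EI.
Compatibility: M_Q·(L₁+L₂)/(3EI) = θ_0, giving M_Q = 97.08 kN·m (hogging).

M_Q = 97.08 kN·m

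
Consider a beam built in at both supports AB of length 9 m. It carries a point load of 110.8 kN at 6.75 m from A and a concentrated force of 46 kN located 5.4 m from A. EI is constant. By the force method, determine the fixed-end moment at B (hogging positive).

M_B = 199.8 kN·m

Release both end moments; the primary structure is a simply-supported span AB with redundants M_A and M_B.
Simple-span end rotations at A and B under the given loads:
  at A: point load 110.8 at a = 6.75: Pab(L + b)/(6LEI) = 350.6/EI
  at B: point load 110.8 at a = 6.75: Pab(L + a)/(6LEI) = 490.8/EI
  at A: point load 46 at a = 5.4: Pab(L + b)/(6LEI) = 208.7/EI
  at B: point load 46 at a = 5.4: Pab(L + a)/(6LEI) = 238.5/EI
  θ_A0 = 559.2/EI,  θ_B0 = 729.3/EI
Flexibility coefficients: a unit moment at one end gives L/(3EI) there and L/(6EI) at the far end, so f₁₁ = f₂₂ = 3/EI and f₁₂ = f₂₁ = 1.5/EI.
Compatibility — zero rotation at each built-in end:
  3 M_A + 1.5 M_B = 559.2
  1.5 M_A + 3 M_B = 729.3
Solving the pair gives M_A = 86.49 kN·m and M_B = 199.8 kN·m (hogging).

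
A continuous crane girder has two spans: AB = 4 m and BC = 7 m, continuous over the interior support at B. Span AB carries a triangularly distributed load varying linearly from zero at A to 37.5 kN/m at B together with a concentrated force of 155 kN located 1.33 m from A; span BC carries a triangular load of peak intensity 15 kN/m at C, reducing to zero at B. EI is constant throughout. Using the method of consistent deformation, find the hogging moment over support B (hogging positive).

Release continuity at B by inserting a hinge; the redundant is the internal moment M_B. The primary structure is two simply-supported spans AB and BC.
Rotations at B on the released spans (each span's end-slope, ×1/EI):
  span AB: triangular load, peak 37.5: w₀L³/(45EI) = 53.33/EI
  span AB: point load 155 at a = 1.33: Pab(L + a)/(6LEI) = 122.2/EI
  span BC: triangular load, peak 15: 7w₀L³/(360EI) = 100/EI
  relative rotation θ_0 = (175.6 + 100)/EI = 275.6/EI
A unit hogging moment at B produces rotation L₁/(3EI) + L₂/(3EI) = 3.667/EI.
Slope continuity at B: θ_0 = M_B·3.667/EI, so M_B = 275.6/3.667 = 75.17 kN·m (hogging).

M_B = 75.17 kN·m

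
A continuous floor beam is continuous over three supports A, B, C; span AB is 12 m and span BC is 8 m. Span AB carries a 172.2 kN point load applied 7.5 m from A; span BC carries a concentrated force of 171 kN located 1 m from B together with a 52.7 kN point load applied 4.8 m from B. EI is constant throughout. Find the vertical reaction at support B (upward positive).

R_B = 345.1 kN

Release continuity at B by inserting a hinge; the redundant is the internal moment M_B. The primary structure is two simply-supported spans AB and BC.
End slopes at the hinge B, treating each span as simply supported:
  span AB: point load 172.2 at a = 7.5: Pab(L + a)/(6LEI) = 1574/EI
  span BC: point load 171 at a = 1: Pab(L + b)/(6LEI) = 374.1/EI
  span BC: point load 52.7 at a = 4.8: Pab(L + b)/(6LEI) = 188.9/EI
  relative rotation θ_0 = (1574 + 562.9)/EI = 2137/EI
A unit hogging moment at B produces rotation L₁/(3EI) + L₂/(3EI) = 6.667/EI.
Compatibility: M_B·(L₁+L₂)/(3EI) = θ_0, giving M_B = 320.5 kN·m (hogging).
Span AB, ΣM about A with M_B applied at B: R_B^{AB}·12 = 1292 + 320.5, so R_B^{AB} = 134.3 kN and R_A = 172.2 − 134.3 = 37.86 kN.
Span BC, ΣM about C: R_B^{BC}·8 = 1366 + 320.5, so R_B^{BC} = 210.8 kN and R_C = 223.7 − 210.8 = 12.93 kN.
R_B = 134.3 + 210.8 = 345.1 kN.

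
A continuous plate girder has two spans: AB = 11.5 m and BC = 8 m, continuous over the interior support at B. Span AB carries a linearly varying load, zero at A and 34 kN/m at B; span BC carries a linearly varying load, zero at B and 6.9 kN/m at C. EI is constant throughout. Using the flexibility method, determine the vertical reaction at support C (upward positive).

Release continuity at B by inserting a hinge; the redundant is the internal moment M_B. The primary structure is two simply-supported spans AB and BC.
End slopes at the hinge B, treating each span as simply supported:
  span AB: triangular load, peak 34: w₀L³/(45EI) = 1149/EI
  span BC: triangular load, peak 6.9: 7w₀L³/(360EI) = 68.69/EI
  relative rotation θ_0 = (1149 + 68.69)/EI = 1218/EI
A unit hogging moment at B produces rotation L₁/(3EI) + L₂/(3EI) = 6.5/EI.
Compatibility: M_B·(L₁+L₂)/(3EI) = θ_0, giving M_B = 187.4 kN·m (hogging).
Span BC, ΣM about C: R_B^{BC}·8 = 73.6 + 187.4, so R_B^{BC} = 32.62 kN and R_C = 27.6 − 32.62 = -5.019 kN.

R_C = -5.019 kN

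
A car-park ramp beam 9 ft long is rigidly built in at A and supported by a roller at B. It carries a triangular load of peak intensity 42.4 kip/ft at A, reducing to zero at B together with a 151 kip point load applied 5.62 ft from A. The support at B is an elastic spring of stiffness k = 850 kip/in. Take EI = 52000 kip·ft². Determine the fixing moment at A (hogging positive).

M_A = 468.1 kip·ft

Remove the prop at B; the released (primary) structure is a cantilever built in at A.
Deflection at B on the released cantilever, summing each load's contribution:
  triangular load, peak 42.4 at the fixed end: w₀L⁴/(30EI) = 9273/EI
  point load 151 at a = 5.62: Pa²(3L − a)/(6EI) = 16994/EI
  δ_0 = 26267/EI
Flexibility coefficient — unit upward force at B: δ_{BB} = L³/(3EI) = 243/EI.
With EI = 52000 kip·ft²: δ_0 = 0.50514 ft and δ_{BB} = 0.004673 ft/kip.
Compatibility — the spring shortens by R_B/k under the reaction it provides: δ_0 − R_B·δ_{BB} = R_B/k. With 1/k = 1/(850×12) ft/kip = 0.000098 ft/kip, R_B = δ_0 / (δ_{BB} + 1/k) = 0.50514 / (0.004673 + 0.000098) = 105.9 kip.
Moment equilibrium about A: M_A = Σ(load moments about A) − R_B·L = 1421 − 105.9×9 = 468.1 kip·ft.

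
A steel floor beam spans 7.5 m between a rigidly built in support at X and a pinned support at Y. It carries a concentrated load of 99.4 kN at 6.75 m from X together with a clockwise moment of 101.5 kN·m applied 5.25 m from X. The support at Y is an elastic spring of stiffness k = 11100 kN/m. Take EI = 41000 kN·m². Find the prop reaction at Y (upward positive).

R_Y = 100.4 kN

Release the roller at Y. Primary structure: cantilever fixed at X.
Free-end deflection of the primary structure under the applied loading (downward +):
  point load 99.4 at a = 6.75: Pa²(3L − a)/(6EI) = 11888/EI
  clockwise couple 101.5 at a = 5.25: M₀a(2L − a)/(2EI) = 2598/EI
  δ_0 = 14486/EI
Flexibility coefficient — unit upward force at Y: δ_{YY} = L³/(3EI) = 140.6/EI.
With EI = 41000 kN·m²: δ_0 = 0.35332 m and δ_{YY} = 0.00343 m/kN.
Compatibility — the spring shortens by R_Y/k under the reaction it provides: δ_0 − R_Y·δ_{YY} = R_Y/k. With 1/k = 0.00009 m/kN, R_Y = δ_0 / (δ_{YY} + 1/k) = 0.35332 / (0.00343 + 0.00009) = 100.4 kN.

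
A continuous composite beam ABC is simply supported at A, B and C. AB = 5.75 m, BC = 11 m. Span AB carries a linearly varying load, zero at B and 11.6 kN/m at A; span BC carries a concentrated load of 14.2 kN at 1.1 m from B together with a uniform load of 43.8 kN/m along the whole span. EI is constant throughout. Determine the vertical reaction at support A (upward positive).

Take M_B as the redundant. Released structure: two simple spans AB and BC with a hinge at B.
Discontinuity in slope at B on the released structure — sum the simple-span end rotations:
  span AB: triangular load, peak 11.6: 7w₀L³/(360EI) = 42.88/EI
  span BC: point load 14.2 at a = 1.1: Pab(L + b)/(6LEI) = 48.97/EI
  span BC: UDL 43.8: wL³/(24EI) = 2429/EI
  relative rotation θ_0 = (42.88 + 2478)/EI = 2521/EI
A unit hogging moment at B produces rotation L₁/(3EI) + L₂/(3EI) = 5.583/EI.
Slope continuity at B: θ_0 = M_B·5.583/EI, so M_B = 2521/5.583 = 451.5 kN·m (hogging).
Span AB, ΣM about A with M_B applied at B: R_B^{AB}·5.75 = 63.92 + 451.5, so R_B^{AB} = 89.64 kN and R_A = 33.35 − 89.64 = -56.29 kN.

R_A = -56.29 kN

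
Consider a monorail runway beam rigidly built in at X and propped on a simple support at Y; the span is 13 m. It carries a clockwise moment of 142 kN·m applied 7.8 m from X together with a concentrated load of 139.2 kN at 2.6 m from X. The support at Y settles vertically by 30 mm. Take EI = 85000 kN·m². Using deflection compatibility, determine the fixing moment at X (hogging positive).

Take the reaction at Y as the redundant and release it; the primary structure is a cantilever fixed at X.
Deflection at Y on the released cantilever, summing each load's contribution:
  clockwise couple 142 at a = 7.8: M₀a(2L − a)/(2EI) = 10079/EI
  point load 139.2 at a = 2.6: Pa²(3L − a)/(6EI) = 5709/EI
  δ_0 = 15788/EI
Tip deflection under a unit load at Y: L³/(3EI) = 732.3/EI.
With EI = 85000 kN·m²: δ_0 = 0.18574 m and δ_{YY} = 0.008616 m/kN.
Compatibility — the beam at Y must follow the support down by 0.03 m: δ_0 − R_Y·δ_{YY} = 0.03, so R_Y = (0.18574 − 0.03)/0.008616 = 18.08 kN.
Moment equilibrium about X: M_X = Σ(load moments about X) − R_Y·L = 503.9 − 18.08×13 = 268.9 kN·m.

M_X = 268.9 kN·m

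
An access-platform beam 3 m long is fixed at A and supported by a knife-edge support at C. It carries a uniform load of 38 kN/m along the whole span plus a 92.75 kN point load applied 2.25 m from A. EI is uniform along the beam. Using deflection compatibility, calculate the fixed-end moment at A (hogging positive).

M_A = 75.36 kN·m

Remove the prop at C; the released (primary) structure is a cantilever built in at A.
Primary-structure tip deflection at C by superposition:
  UDL 38: wL⁴/(8EI) = 384.8/EI
  point load 92.75 at a = 2.25: Pa²(3L − a)/(6EI) = 528.2/EI
  δ_0 = 913/EI
Flexibility coefficient — unit upward force at C: δ_{CC} = L³/(3EI) = 9/EI.
Compatibility at C: δ_0 − R_C·δ_{CC} = 0, so R_C = 913/9 = 101.4 kN.
Moment equilibrium about A: M_A = Σ(load moments about A) − R_C·L = 379.7 − 101.4×3 = 75.36 kN·m.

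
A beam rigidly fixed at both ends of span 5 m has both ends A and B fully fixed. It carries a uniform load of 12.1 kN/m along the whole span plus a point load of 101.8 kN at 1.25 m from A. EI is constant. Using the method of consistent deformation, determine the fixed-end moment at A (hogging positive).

M_A = 96.79 kN·m

Release both end moments; the primary structure is a simply-supported span AB with redundants M_A and M_B.
End rotations of the released simple span under the applied load (×1/EI):
  at A: UDL 12.1: wL³/(24EI) = 63.02/EI
  at B: UDL 12.1: wL³/(24EI) = 63.02/EI
  at A: point load 101.8 at a = 1.25: Pab(L + b)/(6LEI) = 139.2/EI
  at B: point load 101.8 at a = 1.25: Pab(L + a)/(6LEI) = 99.41/EI
  θ_A0 = 202.2/EI,  θ_B0 = 162.4/EI
Flexibility coefficients: a unit moment at one end gives L/(3EI) there and L/(6EI) at the far end, so f₁₁ = f₂₂ = 1.667/EI and f₁₂ = f₂₁ = 0.8333/EI.
Compatibility — zero rotation at each built-in end:
  1.667 M_A + 0.8333 M_B = 202.2
  0.8333 M_A + 1.667 M_B = 162.4
Solving the pair gives M_A = 96.79 kN·m and M_B = 49.07 kN·m (hogging).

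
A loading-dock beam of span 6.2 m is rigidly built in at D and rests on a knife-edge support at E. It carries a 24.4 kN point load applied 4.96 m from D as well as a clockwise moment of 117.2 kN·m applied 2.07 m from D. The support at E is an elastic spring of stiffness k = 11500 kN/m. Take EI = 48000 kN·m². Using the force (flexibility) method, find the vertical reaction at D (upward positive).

R_D = -6.906 kN

Remove the prop at E; the released (primary) structure is a cantilever built in at D.
Deflection at E on the released cantilever, summing each load's contribution:
  point load 24.4 at a = 4.96: Pa²(3L − a)/(6EI) = 1365/EI
  clockwise couple 117.2 at a = 2.07: M₀a(2L − a)/(2EI) = 1253/EI
  δ_0 = 2618/EI
Flexibility coefficient — unit upward force at E: δ_{EE} = L³/(3EI) = 79.44/EI.
With EI = 48000 kN·m²: δ_0 = 0.054535 m and δ_{EE} = 0.001655 m/kN.
Compatibility — the spring shortens by R_E/k under the reaction it provides: δ_0 − R_E·δ_{EE} = R_E/k. With 1/k = 0.000087 m/kN, R_E = δ_0 / (δ_{EE} + 1/k) = 0.054535 / (0.001655 + 0.000087) = 31.31 kN.
Vertical equilibrium: R_D = ΣP − R_E = 24.4 − 31.31 = -6.906 kN.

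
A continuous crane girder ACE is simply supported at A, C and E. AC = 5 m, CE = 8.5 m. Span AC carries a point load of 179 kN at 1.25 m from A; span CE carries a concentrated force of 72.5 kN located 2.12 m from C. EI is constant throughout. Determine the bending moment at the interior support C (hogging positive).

Release continuity at C by inserting a hinge; the redundant is the internal moment M_C. The primary structure is two simply-supported spans AC and CE.
Discontinuity in slope at C on the released structure — sum the simple-span end rotations:
  span AC: point load 179 at a = 1.25: Pab(L + a)/(6LEI) = 174.8/EI
  span CE: point load 72.5 at a = 2.12: Pab(L + b)/(6LEI) = 286.1/EI
  relative rotation θ_0 = (174.8 + 286.1)/EI = 460.9/EI
A unit hogging moment at C produces rotation L₁/(3EI) + L₂/(3EI) = 4.5/EI.
Slope continuity at C: θ_0 = M_C·4.5/EI, so M_C = 460.9/4.5 = 102.4 kN·m (hogging).

M_C = 102.4 kN·m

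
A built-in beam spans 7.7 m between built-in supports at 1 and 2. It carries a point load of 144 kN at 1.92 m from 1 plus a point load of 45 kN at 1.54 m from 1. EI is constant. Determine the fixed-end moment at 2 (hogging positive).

Take the two fixed-end moments M_1, M_2 as redundants; the released structure is the simple span 12.
End rotations of the released simple span under the applied load (×1/EI):
  at 1: point load 144 at a = 1.92: Pab(L + b)/(6LEI) = 466.3/EI
  at 2: point load 144 at a = 1.92: Pab(L + a)/(6LEI) = 332.8/EI
  at 1: point load 45 at a = 1.54: Pab(L + b)/(6LEI) = 128.1/EI
  at 2: point load 45 at a = 1.54: Pab(L + a)/(6LEI) = 85.38/EI
  θ_10 = 594.3/EI,  θ_20 = 418.1/EI
Flexibility coefficients: a unit moment at one end gives L/(3EI) there and L/(6EI) at the far end, so f₁₁ = f₂₂ = 2.567/EI and f₁₂ = f₂₁ = 1.283/EI.
Compatibility — zero rotation at each built-in end:
  2.567 M_1 + 1.283 M_2 = 594.3
  1.283 M_1 + 2.567 M_2 = 418.1
Solving the pair gives M_1 = 200.1 kN·m and M_2 = 62.84 kN·m (hogging).

M_2 = 62.84 kN·m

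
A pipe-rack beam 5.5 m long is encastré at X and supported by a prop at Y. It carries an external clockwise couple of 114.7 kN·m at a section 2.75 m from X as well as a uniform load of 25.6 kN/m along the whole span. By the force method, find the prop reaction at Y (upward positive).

Remove the prop at Y; the released (primary) structure is a cantilever built in at X.
Primary-structure tip deflection at Y by superposition:
  clockwise couple 114.7 at a = 2.75: M₀a(2L − a)/(2EI) = 1301/EI
  UDL 25.6: wL⁴/(8EI) = 2928/EI
  δ_0 = 4229/EI
Tip deflection under a unit load at Y: L³/(3EI) = 55.46/EI.
Compatibility at Y: δ_0 − R_Y·δ_{YY} = 0, so R_Y = 4229/55.46 = 76.26 kN.

R_Y = 76.26 kN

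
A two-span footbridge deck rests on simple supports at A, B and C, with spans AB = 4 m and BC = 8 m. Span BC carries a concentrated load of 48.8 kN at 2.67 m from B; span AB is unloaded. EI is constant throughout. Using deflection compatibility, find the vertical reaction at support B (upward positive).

Insert a hinge at B; M_B is the redundant, and each span becomes simply supported.
Discontinuity in slope at B on the released structure — sum the simple-span end rotations:
  span BC: point load 48.8 at a = 2.67: Pab(L + b)/(6LEI) = 192.9/EI
  relative rotation θ_0 = (0 + 192.9)/EI = 192.9/EI
A unit hogging moment at B produces rotation L₁/(3EI) + L₂/(3EI) = 4/EI.
Compatibility: M_B·(L₁+L₂)/(3EI) = θ_0, giving M_B = 48.22 kN·m (hogging).
Span AB, ΣM about A with M_B applied at B: R_B^{AB}·4 = 0 + 48.22, so R_B^{AB} = 12.05 kN and R_A = 0 − 12.05 = -12.05 kN.
Span BC, ΣM about C: R_B^{BC}·8 = 260.1 + 48.22, so R_B^{BC} = 38.54 kN and R_C = 48.8 − 38.54 = 10.26 kN.
R_B = 12.05 + 38.54 = 50.59 kN.

R_B = 50.59 kN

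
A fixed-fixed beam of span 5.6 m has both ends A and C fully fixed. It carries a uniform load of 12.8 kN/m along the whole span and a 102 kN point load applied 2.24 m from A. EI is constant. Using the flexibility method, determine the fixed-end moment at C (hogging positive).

M_C = 88.29 kN·m

Release both end moments; the primary structure is a simply-supported span AC with redundants M_A and M_C.
On the primary (simply-supported) span, the end slopes from the loading are:
  at A: UDL 12.8: wL³/(24EI) = 93.66/EI
  at C: UDL 12.8: wL³/(24EI) = 93.66/EI
  at A: point load 102 at a = 2.24: Pab(L + b)/(6LEI) = 204.7/EI
  at C: point load 102 at a = 2.24: Pab(L + a)/(6LEI) = 179.1/EI
  θ_A0 = 298.4/EI,  θ_C0 = 272.8/EI
Flexibility coefficients: a unit moment at one end gives L/(3EI) there and L/(6EI) at the far end, so f₁₁ = f₂₂ = 1.867/EI and f₁₂ = f₂₁ = 0.9333/EI.
Compatibility — zero rotation at each built-in end:
  1.867 M_A + 0.9333 M_C = 298.4
  0.9333 M_A + 1.867 M_C = 272.8
Solving the pair gives M_A = 115.7 kN·m and M_C = 88.29 kN·m (hogging).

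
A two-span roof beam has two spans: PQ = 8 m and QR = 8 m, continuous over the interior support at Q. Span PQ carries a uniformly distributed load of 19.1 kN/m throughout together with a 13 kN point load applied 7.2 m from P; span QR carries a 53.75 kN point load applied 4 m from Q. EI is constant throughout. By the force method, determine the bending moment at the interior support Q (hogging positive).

Take M_Q as the redundant. Released structure: two simple spans PQ and QR with a hinge at Q.
End slopes at the hinge Q, treating each span as simply supported:
  span PQ: UDL 19.1: wL³/(24EI) = 407.5/EI
  span PQ: point load 13 at a = 7.2: Pab(L + a)/(6LEI) = 23.71/EI
  span QR: point load 53.75 at a = 4: Pab(L + b)/(6LEI) = 215/EI
  relative rotation θ_0 = (431.2 + 215)/EI = 646.2/EI
A unit hogging moment at Q produces rotation L₁/(3EI) + L₂/(3EI) = 5.333/EI.
Compatibility: M_Q·(L₁+L₂)/(3EI) = θ_0, giving M_Q = 121.2 kN·m (hogging).

M_Q = 121.2 kN·m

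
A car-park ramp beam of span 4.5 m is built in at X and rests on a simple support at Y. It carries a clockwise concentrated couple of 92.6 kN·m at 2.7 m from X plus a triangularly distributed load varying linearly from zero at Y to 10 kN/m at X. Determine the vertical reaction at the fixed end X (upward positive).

Remove the prop at Y; the released (primary) structure is a cantilever built in at X.
Primary-structure tip deflection at Y by superposition:
  clockwise couple 92.6 at a = 2.7: M₀a(2L − a)/(2EI) = 787.6/EI
  triangular load, peak 10 at the fixed end: w₀L⁴/(30EI) = 136.7/EI
  δ_0 = 924.3/EI
Flexibility coefficient — unit upward force at Y: δ_{YY} = L³/(3EI) = 30.38/EI.
The prop prevents deflection at Y: R_Y = δ_0/δ_{YY} = 924.3/30.38 = 30.43 kN.
Vertical equilibrium: R_X = ΣP − R_Y = 22.5 − 30.43 = -7.928 kN.

R_X = -7.928 kN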